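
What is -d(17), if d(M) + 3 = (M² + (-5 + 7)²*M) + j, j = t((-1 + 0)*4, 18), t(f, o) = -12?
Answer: -342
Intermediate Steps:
j = -12
d(M) = -15 + M² + 4*M (d(M) = -3 + ((M² + (-5 + 7)²*M) - 12) = -3 + ((M² + 2²*M) - 12) = -3 + ((M² + 4*M) - 12) = -3 + (-12 + M² + 4*M) = -15 + M² + 4*M)
-d(17) = -(-15 + 17² + 4*17) = -(-15 + 289 + 68) = -1*342 = -342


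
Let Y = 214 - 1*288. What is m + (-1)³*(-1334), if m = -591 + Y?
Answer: 669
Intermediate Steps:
Y = -74 (Y = 214 - 288 = -74)
m = -665 (m = -591 - 74 = -665)
m + (-1)³*(-1334) = -665 + (-1)³*(-1334) = -665 - 1*(-1334) = -665 + 1334 = 669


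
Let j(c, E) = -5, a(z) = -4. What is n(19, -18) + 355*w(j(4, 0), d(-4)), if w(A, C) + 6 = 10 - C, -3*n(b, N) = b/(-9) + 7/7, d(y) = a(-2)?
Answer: 76690/27 ≈ 2840.4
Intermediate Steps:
d(y) = -4
n(b, N) = -⅓ + b/27 (n(b, N) = -(b/(-9) + 7/7)/3 = -(b*(-⅑) + 7*(⅐))/3 = -(-b/9 + 1)/3 = -(1 - b/9)/3 = -⅓ + b/27)
w(A, C) = 4 - C (w(A, C) = -6 + (10 - C) = 4 - C)
n(19, -18) + 355*w(j(4, 0), d(-4)) = (-⅓ + (1/27)*19) + 355*(4 - 1*(-4)) = (-⅓ + 19/27) + 355*(4 + 4) = 10/27 + 355*8 = 10/27 + 2840 = 76690/27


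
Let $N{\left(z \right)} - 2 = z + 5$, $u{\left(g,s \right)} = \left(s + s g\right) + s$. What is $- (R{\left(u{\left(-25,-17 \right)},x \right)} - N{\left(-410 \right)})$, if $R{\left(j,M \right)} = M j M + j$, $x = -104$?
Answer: $-4229850$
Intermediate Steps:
$u{\left(g,s \right)} = 2 s + g s$ ($u{\left(g,s \right)} = \left(s + g s\right) + s = 2 s + g s$)
$N{\left(z \right)} = 7 + z$ ($N{\left(z \right)} = 2 + \left(z + 5\right) = 2 + \left(5 + z\right) = 7 + z$)
$R{\left(j,M \right)} = j + j M^{2}$ ($R{\left(j,M \right)} = j M^{2} + j = j + j M^{2}$)
$- (R{\left(u{\left(-25,-17 \right)},x \right)} - N{\left(-410 \right)}) = - (- 17 \left(2 - 25\right) \left(1 + \left(-104\right)^{2}\right) - \left(7 - 410\right)) = - (\left(-17\right) \left(-23\right) \left(1 + 10816\right) - -403) = - (391 \cdot 10817 + 403) = - (4229447 + 403) = \left(-1\right) 4229850 = -4229850$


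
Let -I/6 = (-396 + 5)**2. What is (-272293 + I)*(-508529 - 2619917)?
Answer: 3721533664234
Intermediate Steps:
I = -917286 (I = -6*(-396 + 5)**2 = -6*(-391)**2 = -6*152881 = -917286)
(-272293 + I)*(-508529 - 2619917) = (-272293 - 917286)*(-508529 - 2619917) = -1189579*(-3128446) = 3721533664234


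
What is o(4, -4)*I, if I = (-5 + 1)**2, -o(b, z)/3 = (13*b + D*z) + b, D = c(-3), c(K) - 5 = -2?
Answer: -2112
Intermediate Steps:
c(K) = 3 (c(K) = 5 - 2 = 3)
D = 3
o(b, z) = -42*b - 9*z (o(b, z) = -3*((13*b + 3*z) + b) = -3*((3*z + 13*b) + b) = -3*(3*z + 14*b) = -42*b - 9*z)
I = 16 (I = (-4)**2 = 16)
o(4, -4)*I = (-42*4 - 9*(-4))*16 = (-168 + 36)*16 = -132*16 = -2112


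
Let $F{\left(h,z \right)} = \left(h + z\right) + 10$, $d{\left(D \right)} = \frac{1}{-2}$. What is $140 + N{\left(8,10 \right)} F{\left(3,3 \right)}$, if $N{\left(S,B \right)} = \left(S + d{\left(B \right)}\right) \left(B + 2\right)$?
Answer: $1580$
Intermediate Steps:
$d{\left(D \right)} = - \frac{1}{2}$
$F{\left(h,z \right)} = 10 + h + z$
$N{\left(S,B \right)} = \left(2 + B\right) \left(- \frac{1}{2} + S\right)$ ($N{\left(S,B \right)} = \left(S - \frac{1}{2}\right) \left(B + 2\right) = \left(- \frac{1}{2} + S\right) \left(2 + B\right) = \left(2 + B\right) \left(- \frac{1}{2} + S\right)$)
$140 + N{\left(8,10 \right)} F{\left(3,3 \right)} = 140 + \left(-1 + 2 \cdot 8 - 5 + 10 \cdot 8\right) \left(10 + 3 + 3\right) = 140 + \left(-1 + 16 - 5 + 80\right) 16 = 140 + 90 \cdot 16 = 140 + 1440 = 1580$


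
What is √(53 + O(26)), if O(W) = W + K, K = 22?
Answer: √101 ≈ 10.050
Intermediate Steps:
O(W) = 22 + W (O(W) = W + 22 = 22 + W)
√(53 + O(26)) = √(53 + (22 + 26)) = √(53 + 48) = √101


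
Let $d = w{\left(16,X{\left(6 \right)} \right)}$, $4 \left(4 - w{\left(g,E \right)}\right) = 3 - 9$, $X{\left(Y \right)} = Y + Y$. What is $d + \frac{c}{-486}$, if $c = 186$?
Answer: $\frac{829}{162} \approx 5.1173$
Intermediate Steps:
$X{\left(Y \right)} = 2 Y$
$w{\left(g,E \right)} = \frac{11}{2}$ ($w{\left(g,E \right)} = 4 - \frac{3 - 9}{4} = 4 - - \frac{3}{2} = 4 + \frac{3}{2} = \frac{11}{2}$)
$d = \frac{11}{2} \approx 5.5$
$d + \frac{c}{-486} = \frac{11}{2} + \frac{186}{-486} = \frac{11}{2} + 186 \left(- \frac{1}{486}\right) = \frac{11}{2} - \frac{31}{81} = \frac{829}{162}$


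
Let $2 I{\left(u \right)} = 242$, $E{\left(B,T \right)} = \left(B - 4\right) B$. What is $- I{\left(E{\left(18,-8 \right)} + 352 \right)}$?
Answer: $-121$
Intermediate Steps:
$E{\left(B,T \right)} = B \left(-4 + B\right)$ ($E{\left(B,T \right)} = \left(-4 + B\right) B = B \left(-4 + B\right)$)
$I{\left(u \right)} = 121$ ($I{\left(u \right)} = \frac{1}{2} \cdot 242 = 121$)
$- I{\left(E{\left(18,-8 \right)} + 352 \right)} = \left(-1\right) 121 = -121$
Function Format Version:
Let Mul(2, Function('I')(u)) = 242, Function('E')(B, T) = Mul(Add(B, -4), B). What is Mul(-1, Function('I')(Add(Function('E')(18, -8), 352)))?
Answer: -121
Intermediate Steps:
Function('E')(B, T) = Mul(B, Add(-4, B)) (Function('E')(B, T) = Mul(Add(-4, B), B) = Mul(B, Add(-4, B)))
Function('I')(u) = 121 (Function('I')(u) = Mul(Rational(1, 2), 242) = 121)
Mul(-1, Function('I')(Add(Function('E')(18, -8), 352))) = Mul(-1, 121) = -121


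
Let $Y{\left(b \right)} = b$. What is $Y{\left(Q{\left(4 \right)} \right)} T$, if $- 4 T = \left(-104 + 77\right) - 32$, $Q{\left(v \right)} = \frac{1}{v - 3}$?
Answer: $\frac{59}{4} \approx 14.75$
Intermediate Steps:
$Q{\left(v \right)} = \frac{1}{-3 + v}$
$T = \frac{59}{4}$ ($T = - \frac{\left(-104 + 77\right) - 32}{4} = - \frac{-27 - 32}{4} = \left(- \frac{1}{4}\right) \left(-59\right) = \frac{59}{4} \approx 14.75$)
$Y{\left(Q{\left(4 \right)} \right)} T = \frac{1}{-3 + 4} \cdot \frac{59}{4} = 1^{-1} \cdot \frac{59}{4} = 1 \cdot \frac{59}{4} = \frac{59}{4}$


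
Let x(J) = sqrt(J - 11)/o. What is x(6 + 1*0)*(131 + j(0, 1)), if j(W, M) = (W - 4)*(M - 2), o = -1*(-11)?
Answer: 135*I*sqrt(5)/11 ≈ 27.443*I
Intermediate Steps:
o = 11
j(W, M) = (-4 + W)*(-2 + M)
x(J) = sqrt(-11 + J)/11 (x(J) = sqrt(J - 11)/11 = sqrt(-11 + J)*(1/11) = sqrt(-11 + J)/11)
x(6 + 1*0)*(131 + j(0, 1)) = (sqrt(-11 + (6 + 1*0))/11)*(131 + (8 - 4*1 - 2*0 + 1*0)) = (sqrt(-11 + (6 + 0))/11)*(131 + (8 - 4 + 0 + 0)) = (sqrt(-11 + 6)/11)*(131 + 4) = (sqrt(-5)/11)*135 = ((I*sqrt(5))/11)*135 = (I*sqrt(5)/11)*135 = 135*I*sqrt(5)/11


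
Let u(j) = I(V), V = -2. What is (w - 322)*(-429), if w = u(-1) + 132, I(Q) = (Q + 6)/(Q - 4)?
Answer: 81796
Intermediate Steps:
I(Q) = (6 + Q)/(-4 + Q)
u(j) = -⅔ (u(j) = (6 - 2)/(-4 - 2) = 4/(-6) = -⅙*4 = -⅔)
w = 394/3 (w = -⅔ + 132 = 394/3 ≈ 131.33)
(w - 322)*(-429) = (394/3 - 322)*(-429) = -572/3*(-429) = 81796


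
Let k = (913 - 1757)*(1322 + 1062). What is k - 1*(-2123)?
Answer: -2009973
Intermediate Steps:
k = -2012096 (k = -844*2384 = -2012096)
k - 1*(-2123) = -2012096 - 1*(-2123) = -2012096 + 2123 = -2009973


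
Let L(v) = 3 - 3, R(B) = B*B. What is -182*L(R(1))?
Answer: 0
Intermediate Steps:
R(B) = B**2
L(v) = 0
-182*L(R(1)) = -182*0 = 0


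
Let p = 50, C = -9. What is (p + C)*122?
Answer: 5002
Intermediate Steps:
(p + C)*122 = (50 - 9)*122 = 41*122 = 5002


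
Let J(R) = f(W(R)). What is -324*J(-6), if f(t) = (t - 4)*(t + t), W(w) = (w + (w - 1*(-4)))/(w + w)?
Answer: 1440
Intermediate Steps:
W(w) = (4 + 2*w)/(2*w) (W(w) = (w + (w + 4))/((2*w)) = (w + (4 + w))*(1/(2*w)) = (4 + 2*w)*(1/(2*w)) = (4 + 2*w)/(2*w))
f(t) = 2*t*(-4 + t) (f(t) = (-4 + t)*(2*t) = 2*t*(-4 + t))
J(R) = 2*(-4 + (2 + R)/R)*(2 + R)/R (J(R) = 2*((2 + R)/R)*(-4 + (2 + R)/R) = 2*(-4 + (2 + R)/R)*(2 + R)/R)
-324*J(-6) = -324*(-6 - 8/(-6) + 8/(-6)²) = -324*(-6 - 8*(-⅙) + 8*(1/36)) = -324*(-6 + 4/3 + 2/9) = -324*(-40/9) = 1440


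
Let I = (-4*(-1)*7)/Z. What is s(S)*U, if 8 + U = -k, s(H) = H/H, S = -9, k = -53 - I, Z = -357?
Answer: 2291/51 ≈ 44.922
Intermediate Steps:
I = -4/51 (I = (-4*(-1)*7)/(-357) = (4*7)*(-1/357) = 28*(-1/357) = -4/51 ≈ -0.078431)
k = -2699/51 (k = -53 - 1*(-4/51) = -53 + 4/51 = -2699/51 ≈ -52.922)
s(H) = 1
U = 2291/51 (U = -8 - 1*(-2699/51) = -8 + 2699/51 = 2291/51 ≈ 44.922)
s(S)*U = 1*(2291/51) = 2291/51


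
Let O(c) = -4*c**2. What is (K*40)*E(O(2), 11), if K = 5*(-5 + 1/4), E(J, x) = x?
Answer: -10450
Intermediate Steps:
K = -95/4 (K = 5*(-5 + 1/4) = 5*(-19/4) = -95/4 ≈ -23.750)
(K*40)*E(O(2), 11) = -95/4*40*11 = -950*11 = -10450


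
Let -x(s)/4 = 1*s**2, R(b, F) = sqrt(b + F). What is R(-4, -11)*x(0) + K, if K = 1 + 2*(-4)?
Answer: -7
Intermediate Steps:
R(b, F) = sqrt(F + b)
K = -7 (K = 1 - 8 = -7)
x(s) = -4*s**2
R(-4, -11)*x(0) + K = sqrt(-11 - 4)*(-4*0**2) - 7 = sqrt(-15)*(-4*0) - 7 = (I*sqrt(15))*0 - 7 = 0 - 7 = -7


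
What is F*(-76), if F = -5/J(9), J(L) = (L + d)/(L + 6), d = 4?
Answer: 5700/13 ≈ 438.46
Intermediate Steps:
J(L) = (4 + L)/(6 + L) (J(L) = (L + 4)/(L + 6) = (4 + L)/(6 + L))
F = -75/13 (F = -5*(6 + 9)/(4 + 9) = -5/(13/15) = -5/((1/15)*13) = -5/13/15 = -5*15/13 = -75/13 ≈ -5.7692)
F*(-76) = -75/13*(-76) = 5700/13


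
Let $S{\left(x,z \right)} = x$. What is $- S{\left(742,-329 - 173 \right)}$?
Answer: $-742$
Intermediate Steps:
$- S{\left(742,-329 - 173 \right)} = \left(-1\right) 742 = -742$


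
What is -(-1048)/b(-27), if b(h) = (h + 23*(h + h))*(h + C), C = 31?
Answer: -262/1269 ≈ -0.20646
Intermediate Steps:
b(h) = 47*h*(31 + h) (b(h) = (h + 23*(h + h))*(h + 31) = (h + 23*(2*h))*(31 + h) = (h + 46*h)*(31 + h) = (47*h)*(31 + h) = 47*h*(31 + h))
-(-1048)/b(-27) = -(-1048)/(47*(-27)*(31 - 27)) = -(-1048)/(47*(-27)*4) = -(-1048)/(-5076) = -(-1048)*(-1)/5076 = -8*131/5076 = -262/1269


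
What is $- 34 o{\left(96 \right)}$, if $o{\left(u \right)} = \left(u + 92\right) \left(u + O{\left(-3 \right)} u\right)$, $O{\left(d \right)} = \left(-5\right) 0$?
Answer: $-613632$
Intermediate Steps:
$O{\left(d \right)} = 0$
$o{\left(u \right)} = u \left(92 + u\right)$ ($o{\left(u \right)} = \left(u + 92\right) \left(u + 0 u\right) = \left(92 + u\right) \left(u + 0\right) = \left(92 + u\right) u = u \left(92 + u\right)$)
$- 34 o{\left(96 \right)} = - 34 \cdot 96 \left(92 + 96\right) = - 34 \cdot 96 \cdot 188 = \left(-34\right) 18048 = -613632$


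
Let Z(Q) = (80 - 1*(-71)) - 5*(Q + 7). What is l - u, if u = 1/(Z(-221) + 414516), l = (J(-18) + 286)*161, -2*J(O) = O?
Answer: 19745428814/415737 ≈ 47495.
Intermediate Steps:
J(O) = -O/2
l = 47495 (l = (-1/2*(-18) + 286)*161 = (9 + 286)*161 = 295*161 = 47495)
Z(Q) = 116 - 5*Q (Z(Q) = (80 + 71) - 5*(7 + Q) = 151 - (35 + 5*Q) = 151 + (-35 - 5*Q) = 116 - 5*Q)
u = 1/415737 (u = 1/((116 - 5*(-221)) + 414516) = 1/((116 + 1105) + 414516) = 1/(1221 + 414516) = 1/415737 ≈ 2.4054e-6)
l - u = 47495 - 1*1/415737 = 47495 - 1/415737 = 19745428814/415737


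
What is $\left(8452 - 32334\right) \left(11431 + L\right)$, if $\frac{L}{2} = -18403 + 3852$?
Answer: $422018822$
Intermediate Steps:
$L = -29102$ ($L = 2 \left(-18403 + 3852\right) = 2 \left(-14551\right) = -29102$)
$\left(8452 - 32334\right) \left(11431 + L\right) = \left(8452 - 32334\right) \left(11431 - 29102\right) = \left(-23882\right) \left(-17671\right) = 422018822$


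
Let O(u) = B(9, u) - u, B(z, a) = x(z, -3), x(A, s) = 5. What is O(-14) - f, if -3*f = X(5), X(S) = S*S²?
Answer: 182/3 ≈ 60.667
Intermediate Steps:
B(z, a) = 5
X(S) = S³
O(u) = 5 - u
f = -125/3 (f = -⅓*5³ = -⅓*125 = -125/3 ≈ -41.667)
O(-14) - f = (5 - 1*(-14)) - 1*(-125/3) = (5 + 14) + 125/3 = 19 + 125/3 = 182/3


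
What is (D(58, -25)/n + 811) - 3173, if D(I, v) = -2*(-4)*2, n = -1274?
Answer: -1504602/637 ≈ -2362.0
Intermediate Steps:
D(I, v) = 16 (D(I, v) = 8*2 = 16)
(D(58, -25)/n + 811) - 3173 = (16/(-1274) + 811) - 3173 = (16*(-1/1274) + 811) - 3173 = (-8/637 + 811) - 3173 = 516599/637 - 3173 = -1504602/637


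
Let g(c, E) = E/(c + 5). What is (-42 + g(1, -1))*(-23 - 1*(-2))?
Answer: 1771/2 ≈ 885.50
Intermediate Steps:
g(c, E) = E/(5 + c)
(-42 + g(1, -1))*(-23 - 1*(-2)) = (-42 - 1/(5 + 1))*(-23 - 1*(-2)) = (-42 - 1/6)*(-23 + 2) = (-42 - 1*⅙)*(-21) = (-42 - ⅙)*(-21) = -253/6*(-21) = 1771/2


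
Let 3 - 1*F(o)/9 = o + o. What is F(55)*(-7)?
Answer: 6741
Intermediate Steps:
F(o) = 27 - 18*o (F(o) = 27 - 9*(o + o) = 27 - 18*o)
F(55)*(-7) = (27 - 18*55)*(-7) = (27 - 990)*(-7) = -963*(-7) = 6741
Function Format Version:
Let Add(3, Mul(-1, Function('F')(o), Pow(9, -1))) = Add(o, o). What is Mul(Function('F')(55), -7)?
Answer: 6741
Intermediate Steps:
Function('F')(o) = Add(27, Mul(-18, o)) (Function('F')(o) = Add(27, Mul(-9, Add(o, o))) = Add(27, Mul(-9, Mul(2, o))) = Add(27, Mul(-18, o)))
Mul(Function('F')(55), -7) = Mul(Add(27, Mul(-18, 55)), -7) = Mul(Add(27, -990), -7) = Mul(-963, -7) = 6741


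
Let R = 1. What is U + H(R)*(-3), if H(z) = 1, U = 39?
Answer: 36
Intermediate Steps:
U + H(R)*(-3) = 39 + 1*(-3) = 39 - 3 = 36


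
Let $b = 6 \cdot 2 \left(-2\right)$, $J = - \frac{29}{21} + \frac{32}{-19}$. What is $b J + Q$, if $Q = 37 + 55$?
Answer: $\frac{22020}{133} \approx 165.56$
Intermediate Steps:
$Q = 92$
$J = - \frac{1223}{399}$ ($J = \left(-29\right) \frac{1}{21} + 32 \left(- \frac{1}{19}\right) = - \frac{29}{21} - \frac{32}{19} = - \frac{1223}{399} \approx -3.0652$)
$b = -24$ ($b = 12 \left(-2\right) = -24$)
$b J + Q = \left(-24\right) \left(- \frac{1223}{399}\right) + 92 = \frac{9784}{133} + 92 = \frac{22020}{133}$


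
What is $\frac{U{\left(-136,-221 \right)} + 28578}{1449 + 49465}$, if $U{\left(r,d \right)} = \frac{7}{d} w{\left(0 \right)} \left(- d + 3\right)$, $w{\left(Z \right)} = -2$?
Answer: $\frac{3159437}{5625997} \approx 0.56158$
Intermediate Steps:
$U{\left(r,d \right)} = - \frac{14 \left(3 - d\right)}{d}$ ($U{\left(r,d \right)} = \frac{7}{d} \left(-2\right) \left(- d + 3\right) = - \frac{14}{d} \left(3 - d\right) = - \frac{14 \left(3 - d\right)}{d}$)
$\frac{U{\left(-136,-221 \right)} + 28578}{1449 + 49465} = \frac{\left(14 - \frac{42}{-221}\right) + 28578}{1449 + 49465} = \frac{\left(14 - - \frac{42}{221}\right) + 28578}{50914} = \left(\left(14 + \frac{42}{221}\right) + 28578\right) \frac{1}{50914} = \left(\frac{3136}{221} + 28578\right) \frac{1}{50914} = \frac{6318874}{221} \cdot \frac{1}{50914} = \frac{3159437}{5625997}$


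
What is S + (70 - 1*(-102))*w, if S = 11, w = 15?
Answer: 2591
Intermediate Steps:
S + (70 - 1*(-102))*w = 11 + (70 - 1*(-102))*15 = 11 + (70 + 102)*15 = 11 + 172*15 = 11 + 2580 = 2591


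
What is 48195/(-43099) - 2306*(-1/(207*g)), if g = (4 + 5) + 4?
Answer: -4329493/16568487 ≈ -0.26131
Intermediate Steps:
g = 13 (g = 9 + 4 = 13)
48195/(-43099) - 2306*(-1/(207*g)) = 48195/(-43099) - 2306/((-207*13)) = 48195*(-1/43099) - 2306/(-2691) = -6885/6157 - 2306*(-1/2691) = -6885/6157 + 2306/2691 = -4329493/16568487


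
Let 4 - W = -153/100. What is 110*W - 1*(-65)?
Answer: 6733/10 ≈ 673.30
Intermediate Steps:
W = 553/100 (W = 4 - (-153)/100 = 4 - 1*(-153/100) = 4 + 153/100 = 553/100 ≈ 5.5300)
110*W - 1*(-65) = 110*(553/100) - 1*(-65) = 6083/10 + 65 = 6733/10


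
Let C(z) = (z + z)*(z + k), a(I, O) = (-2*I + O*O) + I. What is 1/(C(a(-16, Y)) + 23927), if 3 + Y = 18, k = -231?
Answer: 1/28747 ≈ 3.4786e-5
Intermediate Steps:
Y = 15 (Y = -3 + 18 = 15)
a(I, O) = O² - I (a(I, O) = (-2*I + O²) + I = (O² - 2*I) + I = O² - I)
C(z) = 2*z*(-231 + z) (C(z) = (z + z)*(z - 231) = (2*z)*(-231 + z) = 2*z*(-231 + z))
1/(C(a(-16, Y)) + 23927) = 1/(2*(15² - 1*(-16))*(-231 + (15² - 1*(-16))) + 23927) = 1/(2*(225 + 16)*(-231 + (225 + 16)) + 23927) = 1/(2*241*(-231 + 241) + 23927) = 1/(2*241*10 + 23927) = 1/(4820 + 23927) = 1/28747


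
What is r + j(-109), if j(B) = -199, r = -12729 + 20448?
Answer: 7520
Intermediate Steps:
r = 7719
r + j(-109) = 7719 - 199 = 7520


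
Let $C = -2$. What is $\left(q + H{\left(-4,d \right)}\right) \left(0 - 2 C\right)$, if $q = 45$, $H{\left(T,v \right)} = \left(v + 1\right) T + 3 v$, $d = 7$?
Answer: $136$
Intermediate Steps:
$H{\left(T,v \right)} = 3 v + T \left(1 + v\right)$ ($H{\left(T,v \right)} = \left(1 + v\right) T + 3 v = T \left(1 + v\right) + 3 v = 3 v + T \left(1 + v\right)$)
$\left(q + H{\left(-4,d \right)}\right) \left(0 - 2 C\right) = \left(45 - 11\right) \left(0 - -4\right) = \left(45 - 11\right) \left(0 + 4\right) = \left(45 - 11\right) 4 = 34 \cdot 4 = 136$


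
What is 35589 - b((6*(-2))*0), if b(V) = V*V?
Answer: 35589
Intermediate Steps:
b(V) = V**2
35589 - b((6*(-2))*0) = 35589 - ((6*(-2))*0)**2 = 35589 - (-12*0)**2 = 35589 - 1*0**2 = 35589 - 1*0 = 35589 + 0 = 35589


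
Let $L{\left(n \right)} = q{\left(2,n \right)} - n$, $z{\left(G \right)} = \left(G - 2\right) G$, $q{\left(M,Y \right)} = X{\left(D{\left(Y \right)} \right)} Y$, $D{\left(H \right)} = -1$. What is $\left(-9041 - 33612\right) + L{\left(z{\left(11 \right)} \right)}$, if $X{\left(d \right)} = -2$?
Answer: $-42950$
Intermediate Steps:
$q{\left(M,Y \right)} = - 2 Y$
$z{\left(G \right)} = G \left(-2 + G\right)$ ($z{\left(G \right)} = \left(-2 + G\right) G = G \left(-2 + G\right)$)
$L{\left(n \right)} = - 3 n$ ($L{\left(n \right)} = - 2 n - n = - 3 n$)
$\left(-9041 - 33612\right) + L{\left(z{\left(11 \right)} \right)} = \left(-9041 - 33612\right) - 3 \cdot 11 \left(-2 + 11\right) = -42653 - 3 \cdot 11 \cdot 9 = -42653 - 297 = -42950$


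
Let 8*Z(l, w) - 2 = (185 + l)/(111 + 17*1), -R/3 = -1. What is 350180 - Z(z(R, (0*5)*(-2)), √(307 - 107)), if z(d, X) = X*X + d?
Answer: 89645969/256 ≈ 3.5018e+5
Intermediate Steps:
R = 3 (R = -3*(-1) = 3)
z(d, X) = d + X² (z(d, X) = X² + d = d + X²)
Z(l, w) = 441/1024 + l/1024 (Z(l, w) = ¼ + ((185 + l)/(111 + 17*1))/8 = ¼ + ((185 + l)/(111 + 17))/8 = ¼ + ((185 + l)/128)/8 = ¼ + ((185 + l)*(1/128))/8 = ¼ + (185/128 + l/128)/8 = ¼ + (185/1024 + l/1024) = 441/1024 + l/1024)
350180 - Z(z(R, (0*5)*(-2)), √(307 - 107)) = 350180 - (441/1024 + (3 + ((0*5)*(-2))²)/1024) = 350180 - (441/1024 + (3 + (0*(-2))²)/1024) = 350180 - (441/1024 + (3 + 0²)/1024) = 350180 - (441/1024 + (3 + 0)/1024) = 350180 - (441/1024 + (1/1024)*3) = 350180 - (441/1024 + 3/1024) = 350180 - 1*111/256 = 350180 - 111/256 = 89645969/256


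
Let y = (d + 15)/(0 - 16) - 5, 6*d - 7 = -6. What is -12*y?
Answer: 571/8 ≈ 71.375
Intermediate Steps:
d = 1/6 (d = 7/6 + (1/6)*(-6) = 7/6 - 1 = 1/6 ≈ 0.16667)
y = -571/96 (y = (1/6 + 15)/(0 - 16) - 5 = (91/6)/(-16) - 5 = (91/6)*(-1/16) - 5 = -91/96 - 5 = -571/96 ≈ -5.9479)
-12*y = -12*(-571/96) = 571/8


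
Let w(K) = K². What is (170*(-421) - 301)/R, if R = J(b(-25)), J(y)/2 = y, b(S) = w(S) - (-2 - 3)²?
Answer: -23957/400 ≈ -59.893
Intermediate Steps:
b(S) = -25 + S² (b(S) = S² - (-2 - 3)² = S² - 1*(-5)² = S² - 1*25 = S² - 25 = -25 + S²)
J(y) = 2*y
R = 1200 (R = 2*(-25 + (-25)²) = 2*(-25 + 625) = 2*600 = 1200)
(170*(-421) - 301)/R = (170*(-421) - 301)/1200 = (-71570 - 301)*(1/1200) = -71871*1/1200 = -23957/400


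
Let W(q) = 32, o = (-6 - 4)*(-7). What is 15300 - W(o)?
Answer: 15268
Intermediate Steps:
o = 70 (o = -10*(-7) = 70)
15300 - W(o) = 15300 - 1*32 = 15300 - 32 = 15268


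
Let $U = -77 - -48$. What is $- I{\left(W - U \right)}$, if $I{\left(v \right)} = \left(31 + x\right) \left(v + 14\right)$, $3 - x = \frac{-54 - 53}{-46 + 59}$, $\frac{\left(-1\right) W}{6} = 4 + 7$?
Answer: $\frac{12627}{13} \approx 971.31$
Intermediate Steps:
$W = -66$ ($W = - 6 \left(4 + 7\right) = \left(-6\right) 11 = -66$)
$U = -29$ ($U = -77 + 48 = -29$)
$x = \frac{146}{13}$ ($x = 3 - \frac{-54 - 53}{-46 + 59} = 3 - - \frac{107}{13} = 3 + \frac{107}{13} = \frac{146}{13} \approx 11.231$)
$I{\left(v \right)} = \frac{7686}{13} + \frac{549 v}{13}$ ($I{\left(v \right)} = \left(31 + \frac{146}{13}\right) \left(v + 14\right) = \frac{549 \left(14 + v\right)}{13} = \frac{7686}{13} + \frac{549 v}{13}$)
$- I{\left(W - U \right)} = - (\frac{7686}{13} + \frac{549 \left(-66 - -29\right)}{13}) = - (\frac{7686}{13} + \frac{549 \left(-66 + 29\right)}{13}) = - (\frac{7686}{13} + \frac{549}{13} \left(-37\right)) = - (\frac{7686}{13} - \frac{20313}{13}) = \left(-1\right) \left(- \frac{12627}{13}\right) = \frac{12627}{13}$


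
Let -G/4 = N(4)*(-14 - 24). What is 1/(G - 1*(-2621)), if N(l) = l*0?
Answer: 1/2621 ≈ 0.00038153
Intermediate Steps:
N(l) = 0
G = 0 (G = -0*(-14 - 24) = -0*(-38) = -4*0 = 0)
1/(G - 1*(-2621)) = 1/(0 - 1*(-2621)) = 1/(0 + 2621) = 1/2621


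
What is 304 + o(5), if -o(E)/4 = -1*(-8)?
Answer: 272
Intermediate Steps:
o(E) = -32 (o(E) = -(-4)*(-8) = -4*8 = -32)
304 + o(5) = 304 - 32 = 272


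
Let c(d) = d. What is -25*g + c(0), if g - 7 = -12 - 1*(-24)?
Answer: -475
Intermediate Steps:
g = 19 (g = 7 + (-12 - 1*(-24)) = 7 + (-12 + 24) = 7 + 12 = 19)
-25*g + c(0) = -25*19 + 0 = -475 + 0 = -475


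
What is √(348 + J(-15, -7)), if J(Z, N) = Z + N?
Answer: √326 ≈ 18.055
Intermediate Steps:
J(Z, N) = N + Z
√(348 + J(-15, -7)) = √(348 + (-7 - 15)) = √(348 - 22) = √326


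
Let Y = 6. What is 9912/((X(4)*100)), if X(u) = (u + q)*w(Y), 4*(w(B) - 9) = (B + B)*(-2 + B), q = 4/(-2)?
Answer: 59/25 ≈ 2.3600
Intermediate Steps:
q = -2 (q = 4*(-½) = -2)
w(B) = 9 + B*(-2 + B)/2 (w(B) = 9 + ((B + B)*(-2 + B))/4 = 9 + ((2*B)*(-2 + B))/4 = 9 + (2*B*(-2 + B))/4 = 9 + B*(-2 + B)/2)
X(u) = -42 + 21*u (X(u) = (u - 2)*(9 + (½)*6² - 1*6) = (-2 + u)*(9 + (½)*36 - 6) = (-2 + u)*(9 + 18 - 6) = (-2 + u)*21 = -42 + 21*u)
9912/((X(4)*100)) = 9912/(((-42 + 21*4)*100)) = 9912/(((-42 + 84)*100)) = 9912/((42*100)) = 9912/4200 = 9912*(1/4200) = 59/25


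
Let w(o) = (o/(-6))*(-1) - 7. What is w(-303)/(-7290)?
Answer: 23/2916 ≈ 0.0078875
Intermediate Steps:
w(o) = -7 + o/6 (w(o) = (o*(-⅙))*(-1) - 7 = -o/6*(-1) - 7 = o/6 - 7 = -7 + o/6)
w(-303)/(-7290) = (-7 + (⅙)*(-303))/(-7290) = (-7 - 101/2)*(-1/7290) = -115/2*(-1/7290) = 23/2916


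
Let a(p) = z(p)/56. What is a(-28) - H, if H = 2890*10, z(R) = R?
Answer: -57801/2 ≈ -28901.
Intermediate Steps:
a(p) = p/56
H = 28900
a(-28) - H = (1/56)*(-28) - 1*28900 = -1/2 - 28900 = -57801/2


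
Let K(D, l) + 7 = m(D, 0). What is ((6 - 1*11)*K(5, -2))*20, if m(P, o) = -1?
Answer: 800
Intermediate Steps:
K(D, l) = -8 (K(D, l) = -7 - 1 = -8)
((6 - 1*11)*K(5, -2))*20 = ((6 - 1*11)*(-8))*20 = ((6 - 11)*(-8))*20 = -5*(-8)*20 = 40*20 = 800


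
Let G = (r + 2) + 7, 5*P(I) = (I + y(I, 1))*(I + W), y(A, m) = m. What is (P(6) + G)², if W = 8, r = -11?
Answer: 7744/25 ≈ 309.76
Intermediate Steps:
P(I) = (1 + I)*(8 + I)/5 (P(I) = ((I + 1)*(I + 8))/5 = ((1 + I)*(8 + I))/5 = (1 + I)*(8 + I)/5)
G = -2 (G = (-11 + 2) + 7 = -9 + 7 = -2)
(P(6) + G)² = ((8/5 + (⅕)*6² + (9/5)*6) - 2)² = ((8/5 + (⅕)*36 + 54/5) - 2)² = ((8/5 + 36/5 + 54/5) - 2)² = (98/5 - 2)² = (88/5)² = 7744/25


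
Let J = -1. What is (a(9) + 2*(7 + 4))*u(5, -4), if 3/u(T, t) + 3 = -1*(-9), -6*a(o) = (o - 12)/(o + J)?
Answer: 353/32 ≈ 11.031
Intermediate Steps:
a(o) = -(-12 + o)/(6*(-1 + o)) (a(o) = -(o - 12)/(6*(o - 1)) = -(-12 + o)/(6*(-1 + o)))
u(T, t) = ½ (u(T, t) = 3/(-3 - 1*(-9)) = 3/(-3 + 9) = 3/6 = 3*(⅙) = ½)
(a(9) + 2*(7 + 4))*u(5, -4) = ((12 - 1*9)/(6*(-1 + 9)) + 2*(7 + 4))*(½) = ((⅙)*(12 - 9)/8 + 2*11)*(½) = ((⅙)*(⅛)*3 + 22)*(½) = (1/16 + 22)*(½) = (353/16)*(½) = 353/32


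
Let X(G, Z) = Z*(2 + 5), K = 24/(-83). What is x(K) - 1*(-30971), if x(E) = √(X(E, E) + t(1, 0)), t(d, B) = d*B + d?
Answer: 30971 + I*√7055/83 ≈ 30971.0 + 1.012*I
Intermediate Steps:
t(d, B) = d + B*d (t(d, B) = B*d + d = d + B*d)
K = -24/83 (K = 24*(-1/83) = -24/83 ≈ -0.28916)
X(G, Z) = 7*Z (X(G, Z) = Z*7 = 7*Z)
x(E) = √(1 + 7*E) (x(E) = √(7*E + 1*(1 + 0)) = √(7*E + 1*1) = √(7*E + 1) = √(1 + 7*E))
x(K) - 1*(-30971) = √(1 + 7*(-24/83)) - 1*(-30971) = √(1 - 168/83) + 30971 = √(-85/83) + 30971 = I*√7055/83 + 30971 = 30971 + I*√7055/83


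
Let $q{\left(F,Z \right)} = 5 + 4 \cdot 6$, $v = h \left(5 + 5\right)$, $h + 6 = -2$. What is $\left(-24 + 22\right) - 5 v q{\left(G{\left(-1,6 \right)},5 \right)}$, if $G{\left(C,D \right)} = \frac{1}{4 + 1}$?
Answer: $-23200$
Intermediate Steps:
$h = -8$ ($h = -6 - 2 = -8$)
$G{\left(C,D \right)} = \frac{1}{5}$
$v = -80$ ($v = - 8 \left(5 + 5\right) = \left(-8\right) 10 = -80$)
$q{\left(F,Z \right)} = 29$ ($q{\left(F,Z \right)} = 5 + 24 = 29$)
$\left(-24 + 22\right) - 5 v q{\left(G{\left(-1,6 \right)},5 \right)} = \left(-24 + 22\right) \left(-5\right) \left(-80\right) 29 = - 2 \cdot 400 \cdot 29 = \left(-2\right) 11600 = -23200$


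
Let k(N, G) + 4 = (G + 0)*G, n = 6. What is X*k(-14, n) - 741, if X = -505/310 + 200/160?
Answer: -23347/31 ≈ -753.13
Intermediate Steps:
X = -47/124 (X = -505*1/310 + 200*(1/160) = -101/62 + 5/4 = -47/124 ≈ -0.37903)
k(N, G) = -4 + G**2 (k(N, G) = -4 + (G + 0)*G = -4 + G*G = -4 + G**2)
X*k(-14, n) - 741 = -47*(-4 + 6**2)/124 - 741 = -47*(-4 + 36)/124 - 741 = -47/124*32 - 741 = -376/31 - 741 = -23347/31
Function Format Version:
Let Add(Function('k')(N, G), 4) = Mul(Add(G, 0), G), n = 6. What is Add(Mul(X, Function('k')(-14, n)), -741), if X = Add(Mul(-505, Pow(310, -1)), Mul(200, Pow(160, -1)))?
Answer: Rational(-23347, 31) ≈ -753.13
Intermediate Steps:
X = Rational(-47, 124) (X = Add(Mul(-505, Rational(1, 310)), Mul(200, Rational(1, 160))) = Add(Rational(-101, 62), Rational(5, 4)) = Rational(-47, 124) ≈ -0.37903)
Function('k')(N, G) = Add(-4, Pow(G, 2)) (Function('k')(N, G) = Add(-4, Mul(Add(G, 0), G)) = Add(-4, Mul(G, G)) = Add(-4, Pow(G, 2)))
Add(Mul(X, Function('k')(-14, n)), -741) = Add(Mul(Rational(-47, 124), Add(-4, Pow(6, 2))), -741) = Add(Mul(Rational(-47, 124), Add(-4, 36)), -741) = Add(Mul(Rational(-47, 124), 32), -741) = Add(Rational(-376, 31), -741) = Rational(-23347, 31)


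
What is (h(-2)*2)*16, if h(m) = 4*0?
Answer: 0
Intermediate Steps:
h(m) = 0
(h(-2)*2)*16 = (0*2)*16 = 0*16 = 0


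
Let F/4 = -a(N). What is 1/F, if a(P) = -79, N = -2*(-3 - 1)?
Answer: 1/316 ≈ 0.0031646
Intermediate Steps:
N = 8 (N = -2*(-4) = 8)
F = 316 (F = 4*(-1*(-79)) = 4*79 = 316)
1/F = 1/316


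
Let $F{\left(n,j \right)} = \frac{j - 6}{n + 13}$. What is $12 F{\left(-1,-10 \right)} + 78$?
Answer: $62$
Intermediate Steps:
$F{\left(n,j \right)} = \frac{-6 + j}{13 + n}$
$12 F{\left(-1,-10 \right)} + 78 = 12 \frac{-6 - 10}{13 - 1} + 78 = 12 \cdot \frac{1}{12} \left(-16\right) + 78 = 12 \left(- \frac{4}{3}\right) + 78 = -16 + 78 = 62$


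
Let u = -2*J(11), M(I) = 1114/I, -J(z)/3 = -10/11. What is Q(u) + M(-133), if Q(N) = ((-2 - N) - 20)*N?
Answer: 1317566/16093 ≈ 81.872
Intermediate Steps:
J(z) = 30/11 (J(z) = -(-30)/11 = -3*(-10/11) = 30/11)
u = -60/11 (u = -2*30/11 = -60/11 ≈ -5.4545)
Q(N) = N*(-22 - N) (Q(N) = (-22 - N)*N = N*(-22 - N))
Q(u) + M(-133) = -1*(-60/11)*(22 - 60/11) + 1114/(-133) = -1*(-60/11)*182/11 + 1114*(-1/133) = 10920/121 - 1114/133 = 1317566/16093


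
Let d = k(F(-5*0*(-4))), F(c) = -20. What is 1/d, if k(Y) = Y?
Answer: -1/20 ≈ -0.050000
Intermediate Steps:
d = -20
1/d = 1/(-20) = -1/20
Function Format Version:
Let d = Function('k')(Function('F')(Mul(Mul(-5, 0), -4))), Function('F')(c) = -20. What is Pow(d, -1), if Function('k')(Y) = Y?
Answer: Rational(-1, 20) ≈ -0.050000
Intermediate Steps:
d = -20
Pow(d, -1) = Pow(-20, -1) = Rational(-1, 20)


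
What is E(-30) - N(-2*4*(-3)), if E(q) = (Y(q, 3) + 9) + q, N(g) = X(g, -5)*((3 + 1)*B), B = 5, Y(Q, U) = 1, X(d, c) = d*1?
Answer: -500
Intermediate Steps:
X(d, c) = d
N(g) = 20*g (N(g) = g*((3 + 1)*5) = g*(4*5) = g*20 = 20*g)
E(q) = 10 + q (E(q) = (1 + 9) + q = 10 + q)
E(-30) - N(-2*4*(-3)) = (10 - 30) - 20*-2*4*(-3) = -20 - 20*(-8*(-3)) = -20 - 20*24 = -20 - 1*480 = -20 - 480 = -500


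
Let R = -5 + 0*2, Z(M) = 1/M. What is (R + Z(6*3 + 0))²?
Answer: 7921/324 ≈ 24.448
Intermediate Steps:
R = -5 (R = -5 + 0 = -5)
(R + Z(6*3 + 0))² = (-5 + 1/(6*3 + 0))² = (-5 + 1/(18 + 0))² = (-5 + 1/18)² = (-89/18)² = 7921/324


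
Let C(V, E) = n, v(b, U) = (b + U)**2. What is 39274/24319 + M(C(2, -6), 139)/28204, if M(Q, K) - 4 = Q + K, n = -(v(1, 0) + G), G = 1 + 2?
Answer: 1111064237/685893076 ≈ 1.6199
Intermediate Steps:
G = 3
v(b, U) = (U + b)**2
n = -4 (n = -((0 + 1)**2 + 3) = -(1**2 + 3) = -(1 + 3) = -1*4 = -4)
C(V, E) = -4
M(Q, K) = 4 + K + Q (M(Q, K) = 4 + (Q + K) = 4 + (K + Q) = 4 + K + Q)
39274/24319 + M(C(2, -6), 139)/28204 = 39274/24319 + (4 + 139 - 4)/28204 = 39274*(1/24319) + 139*(1/28204) = 39274/24319 + 139/28204 = 1111064237/685893076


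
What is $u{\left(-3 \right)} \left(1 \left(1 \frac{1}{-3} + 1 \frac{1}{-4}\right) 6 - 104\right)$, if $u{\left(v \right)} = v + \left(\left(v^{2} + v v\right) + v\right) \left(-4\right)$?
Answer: $\frac{13545}{2} \approx 6772.5$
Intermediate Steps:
$u{\left(v \right)} = - 8 v^{2} - 3 v$ ($u{\left(v \right)} = v + \left(\left(v^{2} + v^{2}\right) + v\right) \left(-4\right) = v + \left(2 v^{2} + v\right) \left(-4\right) = v + \left(v + 2 v^{2}\right) \left(-4\right) = v - \left(4 v + 8 v^{2}\right) = - 8 v^{2} - 3 v$)
$u{\left(-3 \right)} \left(1 \left(1 \frac{1}{-3} + 1 \frac{1}{-4}\right) 6 - 104\right) = \left(-1\right) \left(-3\right) \left(3 + 8 \left(-3\right)\right) \left(1 \left(1 \frac{1}{-3} + 1 \frac{1}{-4}\right) 6 - 104\right) = \left(-1\right) \left(-3\right) \left(3 - 24\right) \left(1 \left(1 \left(- \frac{1}{3}\right) + 1 \left(- \frac{1}{4}\right)\right) 6 - 104\right) = \left(-1\right) \left(-3\right) \left(-21\right) \left(1 \left(- \frac{1}{3} - \frac{1}{4}\right) 6 - 104\right) = - 63 \left(1 \left(- \frac{7}{12}\right) 6 - 104\right) = - 63 \left(\left(- \frac{7}{12}\right) 6 - 104\right) = - 63 \left(- \frac{7}{2} - 104\right) = \left(-63\right) \left(- \frac{215}{2}\right) = \frac{13545}{2}$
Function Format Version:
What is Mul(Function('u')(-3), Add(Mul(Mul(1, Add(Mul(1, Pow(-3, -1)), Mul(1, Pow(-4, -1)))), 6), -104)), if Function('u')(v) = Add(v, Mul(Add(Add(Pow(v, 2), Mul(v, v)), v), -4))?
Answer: Rational(13545, 2) ≈ 6772.5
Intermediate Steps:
Function('u')(v) = Add(Mul(-8, Pow(v, 2)), Mul(-3, v)) (Function('u')(v) = Add(v, Mul(Add(Add(Pow(v, 2), Pow(v, 2)), v), -4)) = Add(v, Mul(Add(Mul(2, Pow(v, 2)), v), -4)) = Add(v, Mul(Add(v, Mul(2, Pow(v, 2))), -4)) = Add(v, Add(Mul(-8, Pow(v, 2)), Mul(-4, v))) = Add(Mul(-8, Pow(v, 2)), Mul(-3, v)))
Mul(Function('u')(-3), Add(Mul(Mul(1, Add(Mul(1, Pow(-3, -1)), Mul(1, Pow(-4, -1)))), 6), -104)) = Mul(Mul(-1, -3, Add(3, Mul(8, -3))), Add(Mul(Mul(1, Add(Mul(1, Pow(-3, -1)), Mul(1, Pow(-4, -1)))), 6), -104)) = Mul(Mul(-1, -3, Add(3, -24)), Add(Mul(Mul(1, Add(Mul(1, Rational(-1, 3)), Mul(1, Rational(-1, 4)))), 6), -104)) = Mul(Mul(-1, -3, -21), Add(Mul(Mul(1, Add(Rational(-1, 3), Rational(-1, 4))), 6), -104)) = Mul(-63, Add(Mul(Mul(1, Rational(-7, 12)), 6), -104)) = Mul(-63, Add(Mul(Rational(-7, 12), 6), -104)) = Mul(-63, Add(Rational(-7, 2), -104)) = Mul(-63, Rational(-215, 2)) = Rational(13545, 2)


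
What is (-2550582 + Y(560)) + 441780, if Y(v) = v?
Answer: -2108242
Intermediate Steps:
(-2550582 + Y(560)) + 441780 = (-2550582 + 560) + 441780 = -2550022 + 441780 = -2108242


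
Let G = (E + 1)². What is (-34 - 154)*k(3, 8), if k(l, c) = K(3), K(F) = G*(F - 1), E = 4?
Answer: -9400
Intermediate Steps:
G = 25 (G = (4 + 1)² = 5² = 25)
K(F) = -25 + 25*F (K(F) = 25*(F - 1) = 25*(-1 + F) = -25 + 25*F)
k(l, c) = 50 (k(l, c) = -25 + 25*3 = -25 + 75 = 50)
(-34 - 154)*k(3, 8) = (-34 - 154)*50 = -188*50 = -9400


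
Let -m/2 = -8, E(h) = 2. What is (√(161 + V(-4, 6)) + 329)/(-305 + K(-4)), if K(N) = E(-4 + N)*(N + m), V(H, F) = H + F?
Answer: -329/281 - √163/281 ≈ -1.2163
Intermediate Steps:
m = 16 (m = -2*(-8) = 16)
V(H, F) = F + H
K(N) = 32 + 2*N (K(N) = 2*(N + 16) = 2*(16 + N) = 32 + 2*N)
(√(161 + V(-4, 6)) + 329)/(-305 + K(-4)) = (√(161 + (6 - 4)) + 329)/(-305 + (32 + 2*(-4))) = (√(161 + 2) + 329)/(-305 + (32 - 8)) = (√163 + 329)/(-305 + 24) = (329 + √163)/(-281) = (329 + √163)*(-1/281) = -329/281 - √163/281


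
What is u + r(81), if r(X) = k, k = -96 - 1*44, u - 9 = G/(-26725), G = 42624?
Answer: -3543599/26725 ≈ -132.59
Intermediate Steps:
u = 197901/26725 (u = 9 + 42624/(-26725) = 9 + 42624*(-1/26725) = 9 - 42624/26725 = 197901/26725 ≈ 7.4051)
k = -140 (k = -96 - 44 = -140)
r(X) = -140
u + r(81) = 197901/26725 - 140 = -3543599/26725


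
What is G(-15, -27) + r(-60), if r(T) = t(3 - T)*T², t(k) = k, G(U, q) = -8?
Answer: 226792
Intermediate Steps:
r(T) = T²*(3 - T) (r(T) = (3 - T)*T² = T²*(3 - T))
G(-15, -27) + r(-60) = -8 + (-60)²*(3 - 1*(-60)) = -8 + 3600*(3 + 60) = -8 + 3600*63 = -8 + 226800 = 226792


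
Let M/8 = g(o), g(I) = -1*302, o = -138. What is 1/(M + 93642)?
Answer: 1/91226 ≈ 1.0962e-5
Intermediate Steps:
g(I) = -302
M = -2416 (M = 8*(-302) = -2416)
1/(M + 93642) = 1/(-2416 + 93642) = 1/91226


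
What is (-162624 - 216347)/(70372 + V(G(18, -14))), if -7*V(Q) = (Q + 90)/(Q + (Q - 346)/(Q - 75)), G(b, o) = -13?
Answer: -297492235/55242988 ≈ -5.3852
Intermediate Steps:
V(Q) = -(90 + Q)/(7*(Q + (-346 + Q)/(-75 + Q))) (V(Q) = -(Q + 90)/(7*(Q + (Q - 346)/(Q - 75))) = -(90 + Q)/(7*(Q + (-346 + Q)/(-75 + Q))))
(-162624 - 216347)/(70372 + V(G(18, -14))) = (-162624 - 216347)/(70372 + (-6750 + (-13)**2 + 15*(-13))/(7*(346 - 1*(-13)**2 + 74*(-13)))) = -378971/(70372 + (-6750 + 169 - 195)/(7*(346 - 1*169 - 962))) = -378971/(70372 + (1/7)*(-6776)/(346 - 169 - 962)) = -378971/(70372 + (1/7)*(-6776)/(-785)) = -378971/(70372 + (1/7)*(-1/785)*(-6776)) = -378971/(70372 + 968/785) = -378971/55242988/785 = -378971*785/55242988 = -297492235/55242988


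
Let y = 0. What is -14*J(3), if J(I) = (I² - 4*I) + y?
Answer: 42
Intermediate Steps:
J(I) = I² - 4*I (J(I) = (I² - 4*I) + 0 = I² - 4*I)
-14*J(3) = -42*(-4 + 3) = -42*(-1) = -14*(-3) = 42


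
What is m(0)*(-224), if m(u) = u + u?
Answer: 0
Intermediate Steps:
m(u) = 2*u
m(0)*(-224) = (2*0)*(-224) = 0*(-224) = 0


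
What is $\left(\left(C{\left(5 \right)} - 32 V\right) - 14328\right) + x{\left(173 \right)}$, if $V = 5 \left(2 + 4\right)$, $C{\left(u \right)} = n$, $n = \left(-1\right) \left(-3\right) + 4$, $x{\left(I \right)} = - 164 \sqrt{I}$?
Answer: $-15281 - 164 \sqrt{173} \approx -17438.0$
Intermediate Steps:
$n = 7$ ($n = 3 + 4 = 7$)
$C{\left(u \right)} = 7$
$V = 30$ ($V = 5 \cdot 6 = 30$)
$\left(\left(C{\left(5 \right)} - 32 V\right) - 14328\right) + x{\left(173 \right)} = \left(\left(7 - 960\right) - 14328\right) - 164 \sqrt{173} = \left(-953 - 14328\right) - 164 \sqrt{173} = -15281 - 164 \sqrt{173}$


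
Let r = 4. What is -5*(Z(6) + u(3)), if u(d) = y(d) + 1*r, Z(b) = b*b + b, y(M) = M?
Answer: -245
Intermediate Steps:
Z(b) = b + b**2 (Z(b) = b**2 + b = b + b**2)
u(d) = 4 + d (u(d) = d + 1*4 = d + 4 = 4 + d)
-5*(Z(6) + u(3)) = -5*(6*(1 + 6) + (4 + 3)) = -5*(6*7 + 7) = -5*(42 + 7) = -5*49 = -1*245 = -245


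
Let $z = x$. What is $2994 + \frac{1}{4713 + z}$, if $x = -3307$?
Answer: $\frac{4209565}{1406} \approx 2994.0$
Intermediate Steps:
$z = -3307$
$2994 + \frac{1}{4713 + z} = 2994 + \frac{1}{4713 - 3307} = 2994 + \frac{1}{1406} = \frac{4209565}{1406}$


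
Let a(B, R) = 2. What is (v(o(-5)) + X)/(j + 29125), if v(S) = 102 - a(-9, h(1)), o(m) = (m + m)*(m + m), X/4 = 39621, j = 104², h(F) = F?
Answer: 158584/39941 ≈ 3.9705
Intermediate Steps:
j = 10816
X = 158484 (X = 4*39621 = 158484)
o(m) = 4*m² (o(m) = (2*m)*(2*m) = 4*m²)
v(S) = 100 (v(S) = 102 - 1*2 = 102 - 2 = 100)
(v(o(-5)) + X)/(j + 29125) = (100 + 158484)/(10816 + 29125) = 158584/39941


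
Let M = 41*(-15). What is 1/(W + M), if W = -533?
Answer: -1/1148 ≈ -0.00087108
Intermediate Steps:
M = -615
1/(W + M) = 1/(-533 - 615) = 1/(-1148) = -1/1148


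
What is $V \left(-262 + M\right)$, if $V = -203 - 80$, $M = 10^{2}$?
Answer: $45846$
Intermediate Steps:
$M = 100$
$V = -283$ ($V = -203 - 80 = -283$)
$V \left(-262 + M\right) = - 283 \left(-262 + 100\right) = \left(-283\right) \left(-162\right) = 45846$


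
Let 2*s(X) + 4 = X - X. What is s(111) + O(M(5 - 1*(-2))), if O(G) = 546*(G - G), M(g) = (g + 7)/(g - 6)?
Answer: -2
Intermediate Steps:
s(X) = -2 (s(X) = -2 + (X - X)/2 = -2 + (1/2)*0 = -2 + 0 = -2)
M(g) = (7 + g)/(-6 + g)
O(G) = 0 (O(G) = 546*0 = 0)
s(111) + O(M(5 - 1*(-2))) = -2 + 0 = -2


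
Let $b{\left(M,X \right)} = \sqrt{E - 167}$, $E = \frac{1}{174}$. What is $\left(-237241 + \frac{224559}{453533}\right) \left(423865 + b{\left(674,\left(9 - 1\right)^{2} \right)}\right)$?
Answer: $- \frac{45606347193340310}{453533} - \frac{376587392629 i \sqrt{103182}}{39457371} \approx -1.0056 \cdot 10^{11} - 3.0658 \cdot 10^{6} i$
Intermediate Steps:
$E = \frac{1}{174} \approx 0.0057471$
$b{\left(M,X \right)} = \frac{7 i \sqrt{103182}}{174}$ ($b{\left(M,X \right)} = \sqrt{\frac{1}{174} - 167} = \sqrt{- \frac{29057}{174}} = \frac{7 i \sqrt{103182}}{174}$)
$\left(-237241 + \frac{224559}{453533}\right) \left(423865 + b{\left(674,\left(9 - 1\right)^{2} \right)}\right) = \left(-237241 + \frac{224559}{453533}\right) \left(423865 + \frac{7 i \sqrt{103182}}{174}\right) = - \frac{107596397894 \left(423865 + \frac{7 i \sqrt{103182}}{174}\right)}{453533} = - \frac{45606347193340310}{453533} - \frac{376587392629 i \sqrt{103182}}{39457371}$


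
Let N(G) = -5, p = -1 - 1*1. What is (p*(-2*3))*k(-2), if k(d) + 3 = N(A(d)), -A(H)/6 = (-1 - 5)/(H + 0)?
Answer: -96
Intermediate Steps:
p = -2 (p = -1 - 1 = -2)
A(H) = 36/H (A(H) = -6*(-1 - 5)/(H + 0) = -(-36)/H = 36/H)
k(d) = -8 (k(d) = -3 - 5 = -8)
(p*(-2*3))*k(-2) = -(-4)*3*(-8) = -2*(-6)*(-8) = 12*(-8) = -96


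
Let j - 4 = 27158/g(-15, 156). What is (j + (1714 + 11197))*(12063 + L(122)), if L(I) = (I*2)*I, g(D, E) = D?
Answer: 6967664177/15 ≈ 4.6451e+8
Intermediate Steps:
j = -27098/15 (j = 4 + 27158/(-15) = 4 + 27158*(-1/15) = 4 - 27158/15 = -27098/15 ≈ -1806.5)
L(I) = 2*I² (L(I) = (2*I)*I = 2*I²)
(j + (1714 + 11197))*(12063 + L(122)) = (-27098/15 + (1714 + 11197))*(12063 + 2*122²) = (-27098/15 + 12911)*(12063 + 2*14884) = 166567*(12063 + 29768)/15 = (166567/15)*41831 = 6967664177/15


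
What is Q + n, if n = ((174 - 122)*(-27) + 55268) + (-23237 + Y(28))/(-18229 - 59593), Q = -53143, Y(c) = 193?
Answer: 28066353/38911 ≈ 721.30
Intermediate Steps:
n = 2095913626/38911 (n = ((174 - 122)*(-27) + 55268) + (-23237 + 193)/(-18229 - 59593) = (52*(-27) + 55268) - 23044/(-77822) = (-1404 + 55268) - 23044*(-1/77822) = 53864 + 11522/38911 = 2095913626/38911 ≈ 53864.)
Q + n = -53143 + 2095913626/38911 = 28066353/38911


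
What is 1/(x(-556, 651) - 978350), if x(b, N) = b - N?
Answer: -1/979557 ≈ -1.0209e-6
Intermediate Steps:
1/(x(-556, 651) - 978350) = 1/((-556 - 1*651) - 978350) = 1/((-556 - 651) - 978350) = 1/(-1207 - 978350) = 1/(-979557) = -1/979557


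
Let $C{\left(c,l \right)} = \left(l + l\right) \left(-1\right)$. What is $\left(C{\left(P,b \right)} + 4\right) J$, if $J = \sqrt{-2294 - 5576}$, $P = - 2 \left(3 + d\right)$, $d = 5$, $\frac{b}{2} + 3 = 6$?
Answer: $- 8 i \sqrt{7870} \approx - 709.7 i$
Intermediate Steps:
$b = 6$ ($b = -6 + 2 \cdot 6 = -6 + 12 = 6$)
$P = -16$ ($P = - 2 \left(3 + 5\right) = \left(-2\right) 8 = -16$)
$J = i \sqrt{7870}$ ($J = \sqrt{-7870} = i \sqrt{7870} \approx 88.713 i$)
$C{\left(c,l \right)} = - 2 l$ ($C{\left(c,l \right)} = 2 l \left(-1\right) = - 2 l$)
$\left(C{\left(P,b \right)} + 4\right) J = \left(\left(-2\right) 6 + 4\right) i \sqrt{7870} = \left(-12 + 4\right) i \sqrt{7870} = - 8 i \sqrt{7870}$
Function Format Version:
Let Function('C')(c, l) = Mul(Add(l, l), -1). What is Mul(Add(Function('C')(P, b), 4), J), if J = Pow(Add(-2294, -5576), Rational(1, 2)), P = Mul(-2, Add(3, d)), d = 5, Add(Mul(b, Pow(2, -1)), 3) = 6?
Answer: Mul(-8, I, Pow(7870, Rational(1, 2))) ≈ Mul(-709.70, I)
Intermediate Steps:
b = 6 (b = Add(-6, Mul(2, 6)) = Add(-6, 12) = 6)
P = -16 (P = Mul(-2, Add(3, 5)) = Mul(-2, 8) = -16)
J = Mul(I, Pow(7870, Rational(1, 2))) (J = Pow(-7870, Rational(1, 2)) = Mul(I, Pow(7870, Rational(1, 2))) ≈ Mul(88.713, I))
Function('C')(c, l) = Mul(-2, l) (Function('C')(c, l) = Mul(Mul(2, l), -1) = Mul(-2, l))
Mul(Add(Function('C')(P, b), 4), J) = Mul(Add(Mul(-2, 6), 4), Mul(I, Pow(7870, Rational(1, 2)))) = Mul(Add(-12, 4), Mul(I, Pow(7870, Rational(1, 2)))) = Mul(-8, Mul(I, Pow(7870, Rational(1, 2)))) = Mul(-8, I, Pow(7870, Rational(1, 2)))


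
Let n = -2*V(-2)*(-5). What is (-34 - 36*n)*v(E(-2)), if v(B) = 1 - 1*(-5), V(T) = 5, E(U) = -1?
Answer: -11004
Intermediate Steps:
v(B) = 6 (v(B) = 1 + 5 = 6)
n = 50 (n = -2*5*(-5) = -10*(-5) = 50)
(-34 - 36*n)*v(E(-2)) = (-34 - 36*50)*6 = (-34 - 1800)*6 = -1834*6 = -11004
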